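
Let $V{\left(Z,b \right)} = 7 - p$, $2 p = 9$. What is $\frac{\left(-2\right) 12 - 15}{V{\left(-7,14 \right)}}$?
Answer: $- \frac{78}{5} \approx -15.6$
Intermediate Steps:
$p = \frac{9}{2}$ ($p = \frac{1}{2} \cdot 9 = \frac{9}{2} \approx 4.5$)
$V{\left(Z,b \right)} = \frac{5}{2}$ ($V{\left(Z,b \right)} = 7 - \frac{9}{2} = \frac{5}{2}$)
$\frac{\left(-2\right) 12 - 15}{V{\left(-7,14 \right)}} = \frac{\left(-2\right) 12 - 15}{\frac{5}{2}} = \left(-24 - 15\right) \frac{2}{5} = \left(-39\right) \frac{2}{5} = - \frac{78}{5}$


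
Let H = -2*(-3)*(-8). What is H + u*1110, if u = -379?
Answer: -420738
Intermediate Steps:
H = -48 (H = 6*(-8) = -48)
H + u*1110 = -48 - 379*1110 = -48 - 420690 = -420738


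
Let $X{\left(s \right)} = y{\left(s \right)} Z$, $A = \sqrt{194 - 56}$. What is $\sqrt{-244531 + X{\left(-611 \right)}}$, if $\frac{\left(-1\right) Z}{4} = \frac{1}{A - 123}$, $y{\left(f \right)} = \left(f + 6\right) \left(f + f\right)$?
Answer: $\frac{\sqrt{-27120073 + 244531 \sqrt{138}}}{\sqrt{123 - \sqrt{138}}} \approx 466.85 i$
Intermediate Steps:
$A = \sqrt{138} \approx 11.747$
$y{\left(f \right)} = 2 f \left(6 + f\right)$ ($y{\left(f \right)} = \left(6 + f\right) 2 f = 2 f \left(6 + f\right)$)
$Z = - \frac{4}{-123 + \sqrt{138}}$ ($Z = - \frac{4}{\sqrt{138} - 123} = - \frac{4}{-123 + \sqrt{138}} \approx 0.035954$)
$X{\left(s \right)} = 2 s \left(6 + s\right) \left(\frac{164}{4997} + \frac{4 \sqrt{138}}{14991}\right)$
$\sqrt{-244531 + X{\left(-611 \right)}} = \sqrt{-244531 + 8 \left(-611\right) \frac{1}{123 - \sqrt{138}} \left(6 - 611\right)} = \sqrt{-244531 + 8 \left(-611\right) \frac{1}{123 - \sqrt{138}} \left(-605\right)} = \sqrt{-244531 + \frac{2957240}{123 - \sqrt{138}}}$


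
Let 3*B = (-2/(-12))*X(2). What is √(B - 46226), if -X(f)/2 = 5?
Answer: I*√416039/3 ≈ 215.0*I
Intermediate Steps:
X(f) = -10 (X(f) = -2*5 = -10)
B = -5/9 (B = (-2/(-12)*(-10))/3 = (-2*(-1/12)*(-10))/3 = ((⅙)*(-10))/3 = (⅓)*(-5/3) = -5/9 ≈ -0.55556)
√(B - 46226) = √(-5/9 - 46226) = √(-416039/9) = I*√416039/3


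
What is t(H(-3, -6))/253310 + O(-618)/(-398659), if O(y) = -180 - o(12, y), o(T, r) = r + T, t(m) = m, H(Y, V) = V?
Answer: -55151007/50492155645 ≈ -0.0010923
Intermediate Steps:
o(T, r) = T + r
O(y) = -192 - y (O(y) = -180 - (12 + y) = -180 + (-12 - y) = -192 - y)
t(H(-3, -6))/253310 + O(-618)/(-398659) = -6/253310 + (-192 - 1*(-618))/(-398659) = -6*1/253310 + (-192 + 618)*(-1/398659) = -3/126655 + 426*(-1/398659) = -3/126655 - 426/398659 = -55151007/50492155645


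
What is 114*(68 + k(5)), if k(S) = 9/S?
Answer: 39786/5 ≈ 7957.2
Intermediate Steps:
114*(68 + k(5)) = 114*(68 + 9/5) = 114*(349/5) = 39786/5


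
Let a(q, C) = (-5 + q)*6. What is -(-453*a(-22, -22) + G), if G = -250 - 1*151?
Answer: -72985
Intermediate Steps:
a(q, C) = -30 + 6*q
G = -401 (G = -250 - 151 = -401)
-(-453*a(-22, -22) + G) = -(-453*(-30 + 6*(-22)) - 401) = -(-453*(-30 - 132) - 401) = -(-453*(-162) - 401) = -(73386 - 401) = -1*72985 = -72985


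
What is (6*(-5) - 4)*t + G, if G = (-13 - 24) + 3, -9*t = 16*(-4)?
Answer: -2482/9 ≈ -275.78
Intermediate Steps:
t = 64/9 (t = -16*(-4)/9 = -1/9*(-64) = 64/9 ≈ 7.1111)
G = -34 (G = -37 + 3 = -34)
(6*(-5) - 4)*t + G = (6*(-5) - 4)*(64/9) - 34 = (-30 - 4)*(64/9) - 34 = -34*64/9 - 34 = -2176/9 - 34 = -2482/9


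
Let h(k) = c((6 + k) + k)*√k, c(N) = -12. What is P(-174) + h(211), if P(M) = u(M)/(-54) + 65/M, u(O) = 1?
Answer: -307/783 - 12*√211 ≈ -174.70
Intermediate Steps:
h(k) = -12*√k
P(M) = -1/54 + 65/M (P(M) = 1/(-54) + 65/M = 1*(-1/54) + 65/M = -1/54 + 65/M)
P(-174) + h(211) = (1/54)*(3510 - 1*(-174))/(-174) - 12*√211 = (1/54)*(-1/174)*(3510 + 174) - 12*√211 = (1/54)*(-1/174)*3684 - 12*√211 = -307/783 - 12*√211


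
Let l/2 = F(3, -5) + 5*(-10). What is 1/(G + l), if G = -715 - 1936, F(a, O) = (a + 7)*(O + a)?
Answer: -1/2791 ≈ -0.00035829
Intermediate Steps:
F(a, O) = (7 + a)*(O + a)
G = -2651
l = -140 (l = 2*((3**2 + 7*(-5) + 7*3 - 5*3) + 5*(-10)) = 2*((9 - 35 + 21 - 15) - 50) = 2*(-20 - 50) = 2*(-70) = -140)
1/(G + l) = 1/(-2651 - 140) = 1/(-2791) = -1/2791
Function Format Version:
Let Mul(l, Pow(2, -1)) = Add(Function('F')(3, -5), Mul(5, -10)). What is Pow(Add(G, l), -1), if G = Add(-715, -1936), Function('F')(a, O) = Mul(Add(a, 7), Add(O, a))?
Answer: Rational(-1, 2791) ≈ -0.00035829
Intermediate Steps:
Function('F')(a, O) = Mul(Add(7, a), Add(O, a))
G = -2651
l = -140 (l = Mul(2, Add(Add(Pow(3, 2), Mul(7, -5), Mul(7, 3), Mul(-5, 3)), Mul(5, -10))) = Mul(2, Add(Add(9, -35, 21, -15), -50)) = Mul(2, Add(-20, -50)) = Mul(2, -70) = -140)
Pow(Add(G, l), -1) = Pow(Add(-2651, -140), -1) = Pow(-2791, -1) = Rational(-1, 2791)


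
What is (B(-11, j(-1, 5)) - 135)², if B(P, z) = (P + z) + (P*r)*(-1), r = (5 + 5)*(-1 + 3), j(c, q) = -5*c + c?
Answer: 6084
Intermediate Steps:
j(c, q) = -4*c
r = 20 (r = 10*2 = 20)
B(P, z) = z - 19*P (B(P, z) = (P + z) + (P*20)*(-1) = (P + z) + (20*P)*(-1) = (P + z) - 20*P = z - 19*P)
(B(-11, j(-1, 5)) - 135)² = ((-4*(-1) - 19*(-11)) - 135)² = ((4 + 209) - 135)² = (213 - 135)² = 78² = 6084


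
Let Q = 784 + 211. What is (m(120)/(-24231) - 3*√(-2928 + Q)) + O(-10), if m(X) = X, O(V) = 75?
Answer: 605735/8077 - 3*I*√1933 ≈ 74.995 - 131.9*I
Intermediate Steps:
Q = 995
(m(120)/(-24231) - 3*√(-2928 + Q)) + O(-10) = (120/(-24231) - 3*√(-2928 + 995)) + 75 = (120*(-1/24231) - 3*I*√1933) + 75 = (-40/8077 - 3*I*√1933) + 75 = 605735/8077 - 3*I*√1933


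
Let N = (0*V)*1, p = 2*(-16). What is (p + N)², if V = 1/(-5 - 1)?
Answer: 1024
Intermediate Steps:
V = -⅙ (V = 1/(-6) = -⅙ ≈ -0.16667)
p = -32
N = 0 (N = (0*(-⅙))*1 = 0*1 = 0)
(p + N)² = (-32 + 0)² = (-32)² = 1024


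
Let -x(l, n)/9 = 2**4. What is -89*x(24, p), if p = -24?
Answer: 12816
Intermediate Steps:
x(l, n) = -144 (x(l, n) = -9*2**4 = -9*16 = -144)
-89*x(24, p) = -89*(-144) = 12816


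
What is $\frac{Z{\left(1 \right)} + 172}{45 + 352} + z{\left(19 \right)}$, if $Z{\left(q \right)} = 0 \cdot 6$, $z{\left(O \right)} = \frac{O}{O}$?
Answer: $\frac{569}{397} \approx 1.4332$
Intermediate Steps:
$z{\left(O \right)} = 1$
$Z{\left(q \right)} = 0$
$\frac{Z{\left(1 \right)} + 172}{45 + 352} + z{\left(19 \right)} = \frac{0 + 172}{45 + 352} + 1 = \frac{172}{397} + 1 = \frac{569}{397}$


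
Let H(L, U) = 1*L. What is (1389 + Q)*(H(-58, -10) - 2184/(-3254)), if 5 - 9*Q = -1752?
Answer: -1329900692/14643 ≈ -90822.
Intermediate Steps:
Q = 1757/9 (Q = 5/9 - 1/9*(-1752) = 5/9 + 584/3 = 1757/9 ≈ 195.22)
H(L, U) = L
(1389 + Q)*(H(-58, -10) - 2184/(-3254)) = (1389 + 1757/9)*(-58 - 2184/(-3254)) = 14258*(-58 - 2184*(-1/3254))/9 = 14258*(-58 + 1092/1627)/9 = (14258/9)*(-93274/1627) = -1329900692/14643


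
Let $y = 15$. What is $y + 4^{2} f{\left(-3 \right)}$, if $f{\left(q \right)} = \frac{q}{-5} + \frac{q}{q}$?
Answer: $\frac{203}{5} \approx 40.6$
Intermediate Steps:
$f{\left(q \right)} = 1 - \frac{q}{5}$ ($f{\left(q \right)} = q \left(- \frac{1}{5}\right) + 1 = - \frac{q}{5} + 1 = 1 - \frac{q}{5}$)
$y + 4^{2} f{\left(-3 \right)} = 15 + 4^{2} \left(1 - - \frac{3}{5}\right) = 15 + 16 \left(1 + \frac{3}{5}\right) = 15 + 16 \cdot \frac{8}{5} = 15 + \frac{128}{5} = \frac{203}{5}$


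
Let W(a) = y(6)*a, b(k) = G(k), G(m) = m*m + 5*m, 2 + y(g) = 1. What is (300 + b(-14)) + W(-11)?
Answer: 437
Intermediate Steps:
y(g) = -1 (y(g) = -2 + 1 = -1)
G(m) = m² + 5*m
b(k) = k*(5 + k)
W(a) = -a
(300 + b(-14)) + W(-11) = (300 - 14*(5 - 14)) - 1*(-11) = (300 - 14*(-9)) + 11 = (300 + 126) + 11 = 426 + 11 = 437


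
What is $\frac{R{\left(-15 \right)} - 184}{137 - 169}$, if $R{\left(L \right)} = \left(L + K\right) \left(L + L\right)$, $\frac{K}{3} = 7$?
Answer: $\frac{91}{8} \approx 11.375$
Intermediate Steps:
$K = 21$ ($K = 3 \cdot 7 = 21$)
$R{\left(L \right)} = 2 L \left(21 + L\right)$ ($R{\left(L \right)} = \left(L + 21\right) \left(L + L\right) = \left(21 + L\right) 2 L = 2 L \left(21 + L\right)$)
$\frac{R{\left(-15 \right)} - 184}{137 - 169} = \frac{2 \left(-15\right) \left(21 - 15\right) - 184}{137 - 169} = \frac{2 \left(-15\right) 6 - 184}{-32} = \left(-180 - 184\right) \left(- \frac{1}{32}\right) = \left(-364\right) \left(- \frac{1}{32}\right) = \frac{91}{8}$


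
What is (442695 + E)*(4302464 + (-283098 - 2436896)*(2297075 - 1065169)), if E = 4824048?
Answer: -17647658273103792300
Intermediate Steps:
(442695 + E)*(4302464 + (-283098 - 2436896)*(2297075 - 1065169)) = (442695 + 4824048)*(4302464 + (-283098 - 2436896)*(2297075 - 1065169)) = 5266743*(4302464 - 2719994*1231906) = 5266743*(4302464 - 3350776928564) = 5266743*(-3350772626100) = -17647658273103792300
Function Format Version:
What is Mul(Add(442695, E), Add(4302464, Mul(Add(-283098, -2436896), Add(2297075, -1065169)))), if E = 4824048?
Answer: -17647658273103792300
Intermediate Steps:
Mul(Add(442695, E), Add(4302464, Mul(Add(-283098, -2436896), Add(2297075, -1065169)))) = Mul(Add(442695, 4824048), Add(4302464, Mul(Add(-283098, -2436896), Add(2297075, -1065169)))) = Mul(5266743, Add(4302464, Mul(-2719994, 1231906))) = Mul(5266743, Add(4302464, -3350776928564)) = Mul(5266743, -3350772626100) = -17647658273103792300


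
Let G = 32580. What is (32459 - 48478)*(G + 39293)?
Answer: -1151333587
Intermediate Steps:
(32459 - 48478)*(G + 39293) = (32459 - 48478)*(32580 + 39293) = -16019*71873 = -1151333587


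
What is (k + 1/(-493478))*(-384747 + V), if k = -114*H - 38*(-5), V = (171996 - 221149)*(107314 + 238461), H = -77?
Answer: -37608572621258667683/246739 ≈ -1.5242e+14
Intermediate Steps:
V = -16995878575 (V = -49153*345775 = -16995878575)
k = 8968 (k = -114*(-77) - 38*(-5) = 8778 + 190 = 8968)
(k + 1/(-493478))*(-384747 + V) = (8968 + 1/(-493478))*(-384747 - 16995878575) = (8968 - 1/493478)*(-16996263322) = (4425510703/493478)*(-16996263322) = -37608572621258667683/246739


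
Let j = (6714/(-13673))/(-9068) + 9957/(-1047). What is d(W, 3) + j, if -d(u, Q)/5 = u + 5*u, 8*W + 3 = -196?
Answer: 31879758073085/43271380636 ≈ 736.74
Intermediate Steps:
W = -199/8 (W = -3/8 + (⅛)*(-196) = -3/8 - 49/2 = -199/8 ≈ -24.875)
d(u, Q) = -30*u (d(u, Q) = -5*(u + 5*u) = -30*u)
j = -205754863265/21635690318 (j = (6714*(-1/13673))*(-1/9068) + 9957*(-1/1047) = -6714/13673*(-1/9068) - 3319/349 = 3357/61993382 - 3319/349 = -205754863265/21635690318 ≈ -9.5100)
d(W, 3) + j = -30*(-199/8) - 205754863265/21635690318 = 2985/4 - 205754863265/21635690318 = 31879758073085/43271380636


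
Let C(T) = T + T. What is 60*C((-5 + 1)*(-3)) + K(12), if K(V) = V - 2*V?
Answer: 1428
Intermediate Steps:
C(T) = 2*T
K(V) = -V
60*C((-5 + 1)*(-3)) + K(12) = 60*(2*((-5 + 1)*(-3))) - 1*12 = 60*(2*(-4*(-3))) - 12 = 60*(2*12) - 12 = 60*24 - 12 = 1440 - 12 = 1428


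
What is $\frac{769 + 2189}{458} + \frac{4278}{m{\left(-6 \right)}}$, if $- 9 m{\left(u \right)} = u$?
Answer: $\frac{1470972}{229} \approx 6423.5$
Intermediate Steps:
$m{\left(u \right)} = - \frac{u}{9}$
$\frac{769 + 2189}{458} + \frac{4278}{m{\left(-6 \right)}} = \frac{769 + 2189}{458} + \frac{4278}{\left(- \frac{1}{9}\right) \left(-6\right)} = 2958 \cdot \frac{1}{458} + \frac{4278}{\frac{2}{3}} = \frac{1479}{229} + 4278 \cdot \frac{3}{2} = \frac{1479}{229} + 6417 = \frac{1470972}{229}$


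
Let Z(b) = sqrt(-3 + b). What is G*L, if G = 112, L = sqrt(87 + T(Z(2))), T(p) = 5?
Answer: 224*sqrt(23) ≈ 1074.3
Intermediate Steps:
L = 2*sqrt(23) (L = sqrt(87 + 5) = sqrt(92) = 2*sqrt(23) ≈ 9.5917)
G*L = 112*(2*sqrt(23)) = 224*sqrt(23)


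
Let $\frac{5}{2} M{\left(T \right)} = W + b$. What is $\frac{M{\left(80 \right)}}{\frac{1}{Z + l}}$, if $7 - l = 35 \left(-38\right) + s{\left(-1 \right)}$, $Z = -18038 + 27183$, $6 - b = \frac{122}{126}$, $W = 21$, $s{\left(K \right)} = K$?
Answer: $\frac{6876848}{63} \approx 1.0916 \cdot 10^{5}$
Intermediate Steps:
$b = \frac{317}{63}$ ($b = 6 - \frac{122}{126} = 6 - 122 \cdot \frac{1}{126} = 6 - \frac{61}{63} = \frac{317}{63} \approx 5.0317$)
$M{\left(T \right)} = \frac{656}{63}$ ($M{\left(T \right)} = \frac{2 \left(21 + \frac{317}{63}\right)}{5} = \frac{2}{5} \cdot \frac{1640}{63} = \frac{656}{63}$)
$Z = 9145$
$l = 1338$ ($l = 7 - \left(35 \left(-38\right) - 1\right) = 7 - \left(-1330 - 1\right) = 7 - -1331 = 7 + 1331 = 1338$)
$\frac{M{\left(80 \right)}}{\frac{1}{Z + l}} = \frac{656}{63 \frac{1}{9145 + 1338}} = \frac{656}{63 \cdot \frac{1}{10483}} = \frac{656 \frac{1}{\frac{1}{10483}}}{63} = \frac{656}{63} \cdot 10483 = \frac{6876848}{63}$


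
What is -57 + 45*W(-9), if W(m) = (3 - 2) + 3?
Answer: 123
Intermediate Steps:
W(m) = 4 (W(m) = 1 + 3 = 4)
-57 + 45*W(-9) = -57 + 45*4 = -57 + 180 = 123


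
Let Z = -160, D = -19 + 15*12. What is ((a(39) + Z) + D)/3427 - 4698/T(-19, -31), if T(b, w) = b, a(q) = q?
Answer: 16100806/65113 ≈ 247.27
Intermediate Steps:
D = 161 (D = -19 + 180 = 161)
((a(39) + Z) + D)/3427 - 4698/T(-19, -31) = ((39 - 160) + 161)/3427 - 4698/(-19) = (-121 + 161)*(1/3427) - 4698*(-1/19) = 40*(1/3427) + 4698/19 = 40/3427 + 4698/19 = 16100806/65113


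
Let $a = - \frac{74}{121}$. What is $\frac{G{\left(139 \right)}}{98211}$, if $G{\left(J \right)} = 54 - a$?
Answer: $\frac{6608}{11883531} \approx 0.00055606$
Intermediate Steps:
$a = - \frac{74}{121}$ ($a = \left(-74\right) \frac{1}{121} = - \frac{74}{121} \approx -0.61157$)
$G{\left(J \right)} = \frac{6608}{121}$ ($G{\left(J \right)} = 54 - - \frac{74}{121} = 54 + \frac{74}{121} = \frac{6608}{121}$)
$\frac{G{\left(139 \right)}}{98211} = \frac{6608}{121 \cdot 98211} = \frac{6608}{121} \cdot \frac{1}{98211} = \frac{6608}{11883531}$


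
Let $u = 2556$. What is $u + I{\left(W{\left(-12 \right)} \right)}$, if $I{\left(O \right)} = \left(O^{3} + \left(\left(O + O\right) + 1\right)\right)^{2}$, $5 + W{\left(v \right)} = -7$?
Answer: $3068557$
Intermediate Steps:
$W{\left(v \right)} = -12$ ($W{\left(v \right)} = -5 - 7 = -12$)
$I{\left(O \right)} = \left(1 + O^{3} + 2 O\right)^{2}$ ($I{\left(O \right)} = \left(O^{3} + \left(2 O + 1\right)\right)^{2} = \left(O^{3} + \left(1 + 2 O\right)\right)^{2} = \left(1 + O^{3} + 2 O\right)^{2}$)
$u + I{\left(W{\left(-12 \right)} \right)} = 2556 + \left(1 + \left(-12\right)^{3} + 2 \left(-12\right)\right)^{2} = 2556 + \left(1 - 1728 - 24\right)^{2} = 2556 + \left(-1751\right)^{2} = 2556 + 3066001 = 3068557$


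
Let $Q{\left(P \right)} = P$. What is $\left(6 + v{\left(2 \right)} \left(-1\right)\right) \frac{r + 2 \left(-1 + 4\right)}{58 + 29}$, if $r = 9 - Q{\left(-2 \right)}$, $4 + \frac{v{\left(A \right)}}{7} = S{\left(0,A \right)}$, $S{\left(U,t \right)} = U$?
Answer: $\frac{578}{87} \approx 6.6437$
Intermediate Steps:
$v{\left(A \right)} = -28$ ($v{\left(A \right)} = -28 + 7 \cdot 0 = -28 + 0 = -28$)
$r = 11$ ($r = 9 - -2 = 9 + 2 = 11$)
$\left(6 + v{\left(2 \right)} \left(-1\right)\right) \frac{r + 2 \left(-1 + 4\right)}{58 + 29} = \left(6 - -28\right) \frac{11 + 2 \left(-1 + 4\right)}{58 + 29} = \left(6 + 28\right) \frac{11 + 2 \cdot 3}{87} = 34 \left(11 + 6\right) \frac{1}{87} = 34 \cdot 17 \cdot \frac{1}{87} = 34 \cdot \frac{17}{87} = \frac{578}{87}$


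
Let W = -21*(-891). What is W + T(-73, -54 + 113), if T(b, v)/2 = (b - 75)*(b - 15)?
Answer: 44759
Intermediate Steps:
T(b, v) = 2*(-75 + b)*(-15 + b) (T(b, v) = 2*((b - 75)*(b - 15)) = 2*((-75 + b)*(-15 + b)) = 2*(-75 + b)*(-15 + b))
W = 18711
W + T(-73, -54 + 113) = 18711 + (2250 - 180*(-73) + 2*(-73)**2) = 18711 + (2250 + 13140 + 2*5329) = 18711 + (2250 + 13140 + 10658) = 18711 + 26048 = 44759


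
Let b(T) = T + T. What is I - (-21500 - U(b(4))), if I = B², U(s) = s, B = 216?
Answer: 68164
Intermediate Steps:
b(T) = 2*T
I = 46656 (I = 216² = 46656)
I - (-21500 - U(b(4))) = 46656 - (-21500 - 2*4) = 46656 - (-21500 - 1*8) = 46656 - (-21500 - 8) = 46656 - 1*(-21508) = 46656 + 21508 = 68164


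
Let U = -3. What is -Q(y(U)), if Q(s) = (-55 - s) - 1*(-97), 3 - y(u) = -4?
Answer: -35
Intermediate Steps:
y(u) = 7 (y(u) = 3 - 1*(-4) = 3 + 4 = 7)
Q(s) = 42 - s (Q(s) = (-55 - s) + 97 = 42 - s)
-Q(y(U)) = -(42 - 1*7) = -(42 - 7) = -1*35 = -35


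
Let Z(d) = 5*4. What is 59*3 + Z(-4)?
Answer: 197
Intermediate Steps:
Z(d) = 20
59*3 + Z(-4) = 59*3 + 20 = 177 + 20 = 197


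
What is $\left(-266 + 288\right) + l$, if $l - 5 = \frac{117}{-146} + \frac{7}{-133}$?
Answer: $\frac{72529}{2774} \approx 26.146$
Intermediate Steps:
$l = \frac{11501}{2774}$ ($l = 5 + \left(\frac{117}{-146} + \frac{7}{-133}\right) = 5 + \left(117 \left(- \frac{1}{146}\right) + 7 \left(- \frac{1}{133}\right)\right) = 5 - \frac{2369}{2774} = \frac{11501}{2774} \approx 4.146$)
$\left(-266 + 288\right) + l = \left(-266 + 288\right) + \frac{11501}{2774} = 22 + \frac{11501}{2774} = \frac{72529}{2774}$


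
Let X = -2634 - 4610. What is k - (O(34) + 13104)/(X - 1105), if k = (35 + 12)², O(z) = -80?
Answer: 1677815/759 ≈ 2210.6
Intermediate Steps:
X = -7244
k = 2209 (k = 47² = 2209)
k - (O(34) + 13104)/(X - 1105) = 2209 - (-80 + 13104)/(-7244 - 1105) = 2209 - 13024/(-8349) = 2209 - 13024*(-1)/8349 = 2209 - 1*(-1184/759) = 2209 + 1184/759 = 1677815/759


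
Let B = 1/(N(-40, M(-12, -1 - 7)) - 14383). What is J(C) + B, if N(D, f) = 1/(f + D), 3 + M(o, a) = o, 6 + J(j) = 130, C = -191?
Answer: 98092129/791066 ≈ 124.00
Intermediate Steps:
J(j) = 124 (J(j) = -6 + 130 = 124)
M(o, a) = -3 + o
N(D, f) = 1/(D + f)
B = -55/791066 (B = 1/(1/(-40 + (-3 - 12)) - 14383) = 1/(1/(-40 - 15) - 14383) = 1/(1/(-55) - 14383) = 1/(-1/55 - 14383) = 1/(-791066/55) = -55/791066 ≈ -6.9526e-5)
J(C) + B = 124 - 55/791066 = 98092129/791066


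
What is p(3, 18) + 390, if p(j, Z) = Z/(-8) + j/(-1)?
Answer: 1539/4 ≈ 384.75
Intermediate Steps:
p(j, Z) = -j - Z/8 (p(j, Z) = Z*(-⅛) + j*(-1) = -Z/8 - j = -j - Z/8)
p(3, 18) + 390 = (-1*3 - ⅛*18) + 390 = (-3 - 9/4) + 390 = -21/4 + 390 = 1539/4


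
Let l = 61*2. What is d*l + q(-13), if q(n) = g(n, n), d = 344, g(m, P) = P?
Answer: 41955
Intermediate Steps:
l = 122
q(n) = n
d*l + q(-13) = 344*122 - 13 = 41968 - 13 = 41955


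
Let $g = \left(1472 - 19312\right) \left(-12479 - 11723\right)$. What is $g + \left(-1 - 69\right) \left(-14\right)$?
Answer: $431764660$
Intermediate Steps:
$g = 431763680$ ($g = \left(-17840\right) \left(-24202\right) = 431763680$)
$g + \left(-1 - 69\right) \left(-14\right) = 431763680 + \left(-1 - 69\right) \left(-14\right) = 431763680 - -980 = 431763680 + 980 = 431764660$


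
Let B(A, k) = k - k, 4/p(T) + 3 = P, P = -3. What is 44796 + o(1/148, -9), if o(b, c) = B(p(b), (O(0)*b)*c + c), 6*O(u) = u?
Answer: 44796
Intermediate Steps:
O(u) = u/6
p(T) = -2/3 (p(T) = 4/(-3 - 3) = 4/(-6) = 4*(-1/6) = -2/3)
B(A, k) = 0
o(b, c) = 0
44796 + o(1/148, -9) = 44796 + 0 = 44796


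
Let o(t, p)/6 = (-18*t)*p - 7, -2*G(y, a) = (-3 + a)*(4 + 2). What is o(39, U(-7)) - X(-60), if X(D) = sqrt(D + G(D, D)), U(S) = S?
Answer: 29442 - sqrt(129) ≈ 29431.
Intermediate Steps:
G(y, a) = 9 - 3*a (G(y, a) = -(-3 + a)*(4 + 2)/2 = -(-3 + a)*6/2 = -(-18 + 6*a)/2 = 9 - 3*a)
o(t, p) = -42 - 108*p*t (o(t, p) = 6*((-18*t)*p - 7) = 6*(-18*p*t - 7) = 6*(-7 - 18*p*t) = -42 - 108*p*t)
X(D) = sqrt(9 - 2*D) (X(D) = sqrt(D + (9 - 3*D)) = sqrt(9 - 2*D))
o(39, U(-7)) - X(-60) = (-42 - 108*(-7)*39) - sqrt(9 - 2*(-60)) = (-42 + 29484) - sqrt(9 + 120) = 29442 - sqrt(129)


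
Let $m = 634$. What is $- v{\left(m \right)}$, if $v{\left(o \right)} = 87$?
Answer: $-87$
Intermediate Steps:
$- v{\left(m \right)} = \left(-1\right) 87 = -87$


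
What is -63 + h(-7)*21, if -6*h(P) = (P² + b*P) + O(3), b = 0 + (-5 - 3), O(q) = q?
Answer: -441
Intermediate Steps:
b = -8 (b = 0 - 8 = -8)
h(P) = -½ - P²/6 + 4*P/3 (h(P) = -((P² - 8*P) + 3)/6 = -(3 + P² - 8*P)/6 = -½ - P²/6 + 4*P/3)
-63 + h(-7)*21 = -63 + (-½ - ⅙*(-7)² + (4/3)*(-7))*21 = -63 + (-½ - ⅙*49 - 28/3)*21 = -63 + (-½ - 49/6 - 28/3)*21 = -63 - 18*21 = -63 - 378 = -441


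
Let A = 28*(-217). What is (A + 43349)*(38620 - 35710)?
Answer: 108464430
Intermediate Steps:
A = -6076
(A + 43349)*(38620 - 35710) = (-6076 + 43349)*(38620 - 35710) = 37273*2910 = 108464430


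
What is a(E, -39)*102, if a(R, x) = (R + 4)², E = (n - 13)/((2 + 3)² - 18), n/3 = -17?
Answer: 132192/49 ≈ 2697.8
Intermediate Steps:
n = -51 (n = 3*(-17) = -51)
E = -64/7 (E = (-51 - 13)/((2 + 3)² - 18) = -64/(5² - 18) = -64/(25 - 18) = -64/7 ≈ -9.1429)
a(R, x) = (4 + R)²
a(E, -39)*102 = (4 - 64/7)²*102 = (-36/7)²*102 = (1296/49)*102 = 132192/49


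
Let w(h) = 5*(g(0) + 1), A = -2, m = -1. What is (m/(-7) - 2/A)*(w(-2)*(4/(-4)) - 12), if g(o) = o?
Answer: -136/7 ≈ -19.429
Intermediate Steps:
w(h) = 5 (w(h) = 5*(0 + 1) = 5*1 = 5)
(m/(-7) - 2/A)*(w(-2)*(4/(-4)) - 12) = (-1/(-7) - 2/(-2))*(5*(4/(-4)) - 12) = (-1*(-1/7) - 2*(-1/2))*(5*(4*(-1/4)) - 12) = (1/7 + 1)*(5*(-1) - 12) = 8*(-5 - 12)/7 = (8/7)*(-17) = -136/7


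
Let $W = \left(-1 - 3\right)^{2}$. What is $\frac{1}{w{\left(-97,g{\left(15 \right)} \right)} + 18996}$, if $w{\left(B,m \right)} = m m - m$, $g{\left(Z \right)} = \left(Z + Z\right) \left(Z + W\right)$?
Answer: $\frac{1}{882966} \approx 1.1325 \cdot 10^{-6}$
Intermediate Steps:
$W = 16$ ($W = \left(-4\right)^{2} = 16$)
$g{\left(Z \right)} = 2 Z \left(16 + Z\right)$ ($g{\left(Z \right)} = \left(Z + Z\right) \left(Z + 16\right) = 2 Z \left(16 + Z\right)$)
$w{\left(B,m \right)} = m^{2} - m$
$\frac{1}{w{\left(-97,g{\left(15 \right)} \right)} + 18996} = \frac{1}{2 \cdot 15 \left(16 + 15\right) \left(-1 + 2 \cdot 15 \left(16 + 15\right)\right) + 18996} = \frac{1}{2 \cdot 15 \cdot 31 \left(-1 + 2 \cdot 15 \cdot 31\right) + 18996} = \frac{1}{930 \left(-1 + 930\right) + 18996} = \frac{1}{930 \cdot 929 + 18996} = \frac{1}{863970 + 18996} = \frac{1}{882966}$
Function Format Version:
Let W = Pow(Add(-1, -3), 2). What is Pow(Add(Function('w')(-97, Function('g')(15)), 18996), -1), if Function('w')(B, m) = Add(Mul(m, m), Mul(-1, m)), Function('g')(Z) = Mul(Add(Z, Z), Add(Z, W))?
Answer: Rational(1, 882966) ≈ 1.1325e-6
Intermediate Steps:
W = 16 (W = Pow(-4, 2) = 16)
Function('g')(Z) = Mul(2, Z, Add(16, Z)) (Function('g')(Z) = Mul(Add(Z, Z), Add(Z, 16)) = Mul(Mul(2, Z), Add(16, Z)) = Mul(2, Z, Add(16, Z)))
Function('w')(B, m) = Add(Pow(m, 2), Mul(-1, m))
Pow(Add(Function('w')(-97, Function('g')(15)), 18996), -1) = Pow(Add(Mul(Mul(2, 15, Add(16, 15)), Add(-1, Mul(2, 15, Add(16, 15)))), 18996), -1) = Pow(Add(Mul(Mul(2, 15, 31), Add(-1, Mul(2, 15, 31))), 18996), -1) = Pow(Add(Mul(930, Add(-1, 930)), 18996), -1) = Pow(Add(Mul(930, 929), 18996), -1) = Pow(Add(863970, 18996), -1) = Pow(882966, -1) = Rational(1, 882966)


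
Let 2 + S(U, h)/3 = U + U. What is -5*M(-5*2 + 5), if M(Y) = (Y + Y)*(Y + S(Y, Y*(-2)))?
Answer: -2050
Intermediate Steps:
S(U, h) = -6 + 6*U (S(U, h) = -6 + 3*(U + U) = -6 + 3*(2*U) = -6 + 6*U)
M(Y) = 2*Y*(-6 + 7*Y) (M(Y) = (Y + Y)*(Y + (-6 + 6*Y)) = (2*Y)*(-6 + 7*Y) = 2*Y*(-6 + 7*Y))
-5*M(-5*2 + 5) = -10*(-5*2 + 5)*(-6 + 7*(-5*2 + 5)) = -10*(-10 + 5)*(-6 + 7*(-10 + 5)) = -10*(-5)*(-6 + 7*(-5)) = -10*(-5)*(-6 - 35) = -10*(-5)*(-41) = -5*410 = -2050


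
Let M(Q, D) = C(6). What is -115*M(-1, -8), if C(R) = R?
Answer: -690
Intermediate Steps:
M(Q, D) = 6
-115*M(-1, -8) = -115*6 = -690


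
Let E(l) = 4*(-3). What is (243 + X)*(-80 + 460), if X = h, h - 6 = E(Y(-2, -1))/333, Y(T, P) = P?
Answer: 10501300/111 ≈ 94606.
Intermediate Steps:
E(l) = -12
h = 662/111 (h = 6 - 12/333 = 6 - 12*1/333 = 6 - 4/111 = 662/111 ≈ 5.9640)
X = 662/111 ≈ 5.9640
(243 + X)*(-80 + 460) = (243 + 662/111)*(-80 + 460) = (27635/111)*380 = 10501300/111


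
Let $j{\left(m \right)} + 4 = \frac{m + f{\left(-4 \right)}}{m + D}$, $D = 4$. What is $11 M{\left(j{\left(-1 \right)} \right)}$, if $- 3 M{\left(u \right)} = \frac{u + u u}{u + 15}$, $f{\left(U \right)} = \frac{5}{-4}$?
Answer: $- \frac{1045}{164} \approx -6.3719$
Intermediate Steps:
$f{\left(U \right)} = - \frac{5}{4}$ ($f{\left(U \right)} = 5 \left(- \frac{1}{4}\right) = - \frac{5}{4}$)
$j{\left(m \right)} = -4 + \frac{- \frac{5}{4} + m}{4 + m}$ ($j{\left(m \right)} = -4 + \frac{m - \frac{5}{4}}{m + 4} = -4 + \frac{- \frac{5}{4} + m}{4 + m}$)
$M{\left(u \right)} = - \frac{u + u^{2}}{3 \left(15 + u\right)}$ ($M{\left(u \right)} = - \frac{\left(u + u u\right) \frac{1}{u + 15}}{3} = - \frac{\left(u + u^{2}\right) \frac{1}{15 + u}}{3} = - \frac{\frac{1}{15 + u} \left(u + u^{2}\right)}{3} = - \frac{u + u^{2}}{3 \left(15 + u\right)}$)
$11 M{\left(j{\left(-1 \right)} \right)} = 11 \left(- \frac{\frac{3 \left(-23 - -4\right)}{4 \left(4 - 1\right)} \left(1 + \frac{3 \left(-23 - -4\right)}{4 \left(4 - 1\right)}\right)}{45 + 3 \frac{3 \left(-23 - -4\right)}{4 \left(4 - 1\right)}}\right) = 11 \left(- \frac{\frac{3 \left(-23 + 4\right)}{4 \cdot 3} \left(1 + \frac{3 \left(-23 + 4\right)}{4 \cdot 3}\right)}{45 + 3 \frac{3 \left(-23 + 4\right)}{4 \cdot 3}}\right) = 11 \left(- \frac{\frac{3}{4} \cdot \frac{1}{3} \left(-19\right) \left(1 + \frac{3}{4} \cdot \frac{1}{3} \left(-19\right)\right)}{45 + 3 \cdot \frac{3}{4} \cdot \frac{1}{3} \left(-19\right)}\right) = 11 \left(\left(-1\right) \left(- \frac{19}{4}\right) \frac{1}{45 + 3 \left(- \frac{19}{4}\right)} \left(1 - \frac{19}{4}\right)\right) = 11 \left(\left(-1\right) \left(- \frac{19}{4}\right) \frac{1}{45 - \frac{57}{4}} \left(- \frac{15}{4}\right)\right) = 11 \left(\left(-1\right) \left(- \frac{19}{4}\right) \frac{1}{\frac{123}{4}} \left(- \frac{15}{4}\right)\right) = 11 \left(\left(-1\right) \left(- \frac{19}{4}\right) \frac{4}{123} \left(- \frac{15}{4}\right)\right) = 11 \left(- \frac{95}{164}\right) = - \frac{1045}{164}$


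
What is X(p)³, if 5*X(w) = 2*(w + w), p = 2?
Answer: 512/125 ≈ 4.0960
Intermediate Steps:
X(w) = 4*w/5 (X(w) = (2*(w + w))/5 = (2*(2*w))/5 = (4*w)/5 = 4*w/5)
X(p)³ = ((⅘)*2)³ = (8/5)³ = 512/125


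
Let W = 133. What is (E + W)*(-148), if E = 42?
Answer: -25900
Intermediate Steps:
(E + W)*(-148) = (42 + 133)*(-148) = 175*(-148) = -25900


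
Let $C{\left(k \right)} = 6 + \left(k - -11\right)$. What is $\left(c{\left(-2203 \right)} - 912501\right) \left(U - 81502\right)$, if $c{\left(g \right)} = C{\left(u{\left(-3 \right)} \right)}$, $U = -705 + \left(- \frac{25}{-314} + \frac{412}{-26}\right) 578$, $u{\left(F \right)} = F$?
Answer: $\frac{170073194179906}{2041} \approx 8.3328 \cdot 10^{10}$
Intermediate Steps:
$U = - \frac{20038656}{2041}$ ($U = -705 + \left(\left(-25\right) \left(- \frac{1}{314}\right) + 412 \left(- \frac{1}{26}\right)\right) 578 = -705 + \left(\frac{25}{314} - \frac{206}{13}\right) 578 = -705 - \frac{18599751}{2041} = - \frac{20038656}{2041} \approx -9818.1$)
$C{\left(k \right)} = 17 + k$ ($C{\left(k \right)} = 6 + \left(k + 11\right) = 6 + \left(11 + k\right) = 17 + k$)
$c{\left(g \right)} = 14$ ($c{\left(g \right)} = 17 - 3 = 14$)
$\left(c{\left(-2203 \right)} - 912501\right) \left(U - 81502\right) = \left(14 - 912501\right) \left(- \frac{20038656}{2041} - 81502\right) = \left(-912487\right) \left(- \frac{186384238}{2041}\right) = \frac{170073194179906}{2041}$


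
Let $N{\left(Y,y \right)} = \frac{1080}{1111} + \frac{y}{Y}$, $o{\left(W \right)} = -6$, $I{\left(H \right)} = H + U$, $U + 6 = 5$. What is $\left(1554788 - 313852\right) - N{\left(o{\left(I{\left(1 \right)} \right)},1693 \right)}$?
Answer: $\frac{8273953819}{6666} \approx 1.2412 \cdot 10^{6}$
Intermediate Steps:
$U = -1$ ($U = -6 + 5 = -1$)
$I{\left(H \right)} = -1 + H$ ($I{\left(H \right)} = H - 1 = -1 + H$)
$N{\left(Y,y \right)} = \frac{1080}{1111} + \frac{y}{Y}$ ($N{\left(Y,y \right)} = 1080 \cdot \frac{1}{1111} + \frac{y}{Y} = \frac{1080}{1111} + \frac{y}{Y}$)
$\left(1554788 - 313852\right) - N{\left(o{\left(I{\left(1 \right)} \right)},1693 \right)} = \left(1554788 - 313852\right) - \left(\frac{1080}{1111} + \frac{1693}{-6}\right) = 1240936 - \left(\frac{1080}{1111} + 1693 \left(- \frac{1}{6}\right)\right) = 1240936 - \left(\frac{1080}{1111} - \frac{1693}{6}\right) = 1240936 - - \frac{1874443}{6666} = 1240936 + \frac{1874443}{6666} = \frac{8273953819}{6666}$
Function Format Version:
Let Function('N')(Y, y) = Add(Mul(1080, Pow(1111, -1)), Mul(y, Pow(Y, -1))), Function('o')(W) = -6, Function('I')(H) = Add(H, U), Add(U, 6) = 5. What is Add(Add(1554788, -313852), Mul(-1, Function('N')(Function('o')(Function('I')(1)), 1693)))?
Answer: Rational(8273953819, 6666) ≈ 1.2412e+6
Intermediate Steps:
U = -1 (U = Add(-6, 5) = -1)
Function('I')(H) = Add(-1, H) (Function('I')(H) = Add(H, -1) = Add(-1, H))
Function('N')(Y, y) = Add(Rational(1080, 1111), Mul(y, Pow(Y, -1))) (Function('N')(Y, y) = Add(Mul(1080, Rational(1, 1111)), Mul(y, Pow(Y, -1))) = Add(Rational(1080, 1111), Mul(y, Pow(Y, -1))))
Add(Add(1554788, -313852), Mul(-1, Function('N')(Function('o')(Function('I')(1)), 1693))) = Add(Add(1554788, -313852), Mul(-1, Add(Rational(1080, 1111), Mul(1693, Pow(-6, -1))))) = Add(1240936, Mul(-1, Add(Rational(1080, 1111), Mul(1693, Rational(-1, 6))))) = Add(1240936, Mul(-1, Add(Rational(1080, 1111), Rational(-1693, 6)))) = Add(1240936, Mul(-1, Rational(-1874443, 6666))) = Add(1240936, Rational(1874443, 6666)) = Rational(8273953819, 6666)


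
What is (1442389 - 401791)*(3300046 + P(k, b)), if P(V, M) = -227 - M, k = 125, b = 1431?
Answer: 3432295956024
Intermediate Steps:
(1442389 - 401791)*(3300046 + P(k, b)) = (1442389 - 401791)*(3300046 + (-227 - 1*1431)) = 1040598*(3300046 + (-227 - 1431)) = 1040598*(3300046 - 1658) = 1040598*3298388 = 3432295956024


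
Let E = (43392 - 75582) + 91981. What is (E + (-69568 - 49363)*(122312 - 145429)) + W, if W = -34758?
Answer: 2749352960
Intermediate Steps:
E = 59791 (E = -32190 + 91981 = 59791)
(E + (-69568 - 49363)*(122312 - 145429)) + W = (59791 + (-69568 - 49363)*(122312 - 145429)) - 34758 = (59791 - 118931*(-23117)) - 34758 = (59791 + 2749327927) - 34758 = 2749387718 - 34758 = 2749352960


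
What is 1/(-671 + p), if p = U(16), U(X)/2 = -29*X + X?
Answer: -1/1567 ≈ -0.00063816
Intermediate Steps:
U(X) = -56*X (U(X) = 2*(-29*X + X) = 2*(-28*X) = -56*X)
p = -896 (p = -56*16 = -896)
1/(-671 + p) = 1/(-671 - 896) = 1/(-1567) = -1/1567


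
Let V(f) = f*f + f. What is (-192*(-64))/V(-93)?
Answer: 1024/713 ≈ 1.4362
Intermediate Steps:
V(f) = f + f² (V(f) = f² + f = f + f²)
(-192*(-64))/V(-93) = (-192*(-64))/((-93*(1 - 93))) = 12288/((-93*(-92))) = 12288/8556 = 12288*(1/8556) = 1024/713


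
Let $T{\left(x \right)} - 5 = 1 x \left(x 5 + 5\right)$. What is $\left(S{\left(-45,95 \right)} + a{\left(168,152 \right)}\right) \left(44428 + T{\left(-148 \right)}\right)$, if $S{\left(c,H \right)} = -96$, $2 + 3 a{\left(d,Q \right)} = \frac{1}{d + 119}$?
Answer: $- \frac{4250588259}{287} \approx -1.481 \cdot 10^{7}$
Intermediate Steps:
$a{\left(d,Q \right)} = - \frac{2}{3} + \frac{1}{3 \left(119 + d\right)}$ ($a{\left(d,Q \right)} = - \frac{2}{3} + \frac{1}{3 \left(d + 119\right)} = - \frac{2}{3} + \frac{1}{3 \left(119 + d\right)}$)
$T{\left(x \right)} = 5 + x \left(5 + 5 x\right)$ ($T{\left(x \right)} = 5 + 1 x \left(x 5 + 5\right) = 5 + x \left(5 x + 5\right) = 5 + x \left(5 + 5 x\right)$)
$\left(S{\left(-45,95 \right)} + a{\left(168,152 \right)}\right) \left(44428 + T{\left(-148 \right)}\right) = \left(-96 + \frac{-237 - 336}{3 \left(119 + 168\right)}\right) \left(44428 + \left(5 + 5 \left(-148\right) + 5 \left(-148\right)^{2}\right)\right) = \left(-96 + \frac{-237 - 336}{3 \cdot 287}\right) \left(44428 + \left(5 - 740 + 5 \cdot 21904\right)\right) = \left(-96 + \frac{1}{3} \cdot \frac{1}{287} \left(-573\right)\right) \left(44428 + \left(5 - 740 + 109520\right)\right) = \left(-96 - \frac{191}{287}\right) \left(44428 + 108785\right) = \left(- \frac{27743}{287}\right) 153213 = - \frac{4250588259}{287}$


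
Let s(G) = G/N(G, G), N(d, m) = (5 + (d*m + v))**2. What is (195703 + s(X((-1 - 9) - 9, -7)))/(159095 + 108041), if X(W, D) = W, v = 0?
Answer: 26215591049/35784470016 ≈ 0.73260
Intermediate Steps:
N(d, m) = (5 + d*m)**2 (N(d, m) = (5 + (d*m + 0))**2 = (5 + d*m)**2)
s(G) = G/(5 + G**2)**2 (s(G) = G/((5 + G*G)**2) = G/((5 + G**2)**2) = G/(5 + G**2)**2)
(195703 + s(X((-1 - 9) - 9, -7)))/(159095 + 108041) = (195703 + ((-1 - 9) - 9)/(5 + ((-1 - 9) - 9)**2)**2)/(159095 + 108041) = (195703 + (-10 - 9)/(5 + (-10 - 9)**2)**2)/267136 = (195703 - 19/(5 + (-19)**2)**2)*(1/267136) = (195703 - 19/(5 + 361)**2)*(1/267136) = (195703 - 19/366**2)*(1/267136) = (195703 - 19*1/133956)*(1/267136) = (195703 - 19/133956)*(1/267136) = (26215591049/133956)*(1/267136) = 26215591049/35784470016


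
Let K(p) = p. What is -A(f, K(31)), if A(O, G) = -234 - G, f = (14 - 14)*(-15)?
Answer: 265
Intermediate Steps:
f = 0 (f = 0*(-15) = 0)
-A(f, K(31)) = -(-234 - 1*31) = -(-234 - 31) = -1*(-265) = 265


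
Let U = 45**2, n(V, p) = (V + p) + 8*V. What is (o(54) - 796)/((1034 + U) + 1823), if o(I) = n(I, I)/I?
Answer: -393/2441 ≈ -0.16100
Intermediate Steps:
n(V, p) = p + 9*V
U = 2025
o(I) = 10 (o(I) = (I + 9*I)/I = (10*I)/I = 10)
(o(54) - 796)/((1034 + U) + 1823) = (10 - 796)/((1034 + 2025) + 1823) = -786/(3059 + 1823) = -786/4882 = -786*1/4882 = -393/2441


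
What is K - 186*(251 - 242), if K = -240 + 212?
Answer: -1702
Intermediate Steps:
K = -28
K - 186*(251 - 242) = -28 - 186*(251 - 242) = -28 - 186*9 = -28 - 1674 = -1702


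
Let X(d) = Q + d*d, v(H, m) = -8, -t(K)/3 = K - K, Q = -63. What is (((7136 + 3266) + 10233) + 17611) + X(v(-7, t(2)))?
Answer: 38247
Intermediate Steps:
t(K) = 0 (t(K) = -3*(K - K) = -3*0 = 0)
X(d) = -63 + d² (X(d) = -63 + d*d = -63 + d²)
(((7136 + 3266) + 10233) + 17611) + X(v(-7, t(2))) = (((7136 + 3266) + 10233) + 17611) + (-63 + (-8)²) = ((10402 + 10233) + 17611) + (-63 + 64) = (20635 + 17611) + 1 = 38246 + 1 = 38247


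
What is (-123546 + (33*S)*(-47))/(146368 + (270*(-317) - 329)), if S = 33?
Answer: -174729/60449 ≈ -2.8905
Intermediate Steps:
(-123546 + (33*S)*(-47))/(146368 + (270*(-317) - 329)) = (-123546 + (33*33)*(-47))/(146368 + (270*(-317) - 329)) = (-123546 + 1089*(-47))/(146368 + (-85590 - 329)) = (-123546 - 51183)/(146368 - 85919) = -174729/60449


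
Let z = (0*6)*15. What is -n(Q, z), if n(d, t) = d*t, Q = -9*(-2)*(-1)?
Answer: 0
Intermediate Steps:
z = 0 (z = 0*15 = 0)
Q = -18 (Q = 18*(-1) = -18)
-n(Q, z) = -(-18)*0 = -1*0 = 0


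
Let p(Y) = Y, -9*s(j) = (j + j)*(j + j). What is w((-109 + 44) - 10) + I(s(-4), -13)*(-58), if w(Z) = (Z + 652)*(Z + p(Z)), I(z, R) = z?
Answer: -775238/9 ≈ -86138.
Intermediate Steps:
s(j) = -4*j**2/9 (s(j) = -(j + j)*(j + j)/9 = -2*j*2*j/9 = -4*j**2/9)
w(Z) = 2*Z*(652 + Z) (w(Z) = (Z + 652)*(Z + Z) = (652 + Z)*(2*Z) = 2*Z*(652 + Z))
w((-109 + 44) - 10) + I(s(-4), -13)*(-58) = 2*((-109 + 44) - 10)*(652 + ((-109 + 44) - 10)) - 4/9*(-4)**2*(-58) = 2*(-65 - 10)*(652 + (-65 - 10)) - 4/9*16*(-58) = 2*(-75)*(652 - 75) - 64/9*(-58) = 2*(-75)*577 + 3712/9 = -86550 + 3712/9 = -775238/9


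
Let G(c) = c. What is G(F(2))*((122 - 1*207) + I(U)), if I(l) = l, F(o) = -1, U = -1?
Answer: 86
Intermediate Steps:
G(F(2))*((122 - 1*207) + I(U)) = -((122 - 1*207) - 1) = -((122 - 207) - 1) = -(-85 - 1) = -1*(-86) = 86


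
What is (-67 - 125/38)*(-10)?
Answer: 13355/19 ≈ 702.89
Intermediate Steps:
(-67 - 125/38)*(-10) = -2671/38*(-10) = 13355/19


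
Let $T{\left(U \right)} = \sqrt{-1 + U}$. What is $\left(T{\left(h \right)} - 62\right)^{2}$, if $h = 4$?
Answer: $\left(62 - \sqrt{3}\right)^{2} \approx 3632.2$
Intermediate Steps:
$\left(T{\left(h \right)} - 62\right)^{2} = \left(\sqrt{-1 + 4} - 62\right)^{2} = \left(\sqrt{3} - 62\right)^{2} = \left(-62 + \sqrt{3}\right)^{2}$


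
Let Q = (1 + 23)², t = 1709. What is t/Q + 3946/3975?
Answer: 3022057/763200 ≈ 3.9597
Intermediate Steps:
Q = 576 (Q = 24² = 576)
t/Q + 3946/3975 = 1709/576 + 3946/3975 = 3022057/763200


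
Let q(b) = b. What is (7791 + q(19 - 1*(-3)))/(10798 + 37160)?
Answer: 7813/47958 ≈ 0.16291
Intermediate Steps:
(7791 + q(19 - 1*(-3)))/(10798 + 37160) = (7791 + (19 - 1*(-3)))/(10798 + 37160) = (7791 + (19 + 3))/47958 = (7791 + 22)*(1/47958) = 7813*(1/47958) = 7813/47958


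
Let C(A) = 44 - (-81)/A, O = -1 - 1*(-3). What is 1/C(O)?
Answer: 2/169 ≈ 0.011834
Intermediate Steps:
O = 2 (O = -1 + 3 = 2)
C(A) = 44 + 81/A
1/C(O) = 1/(44 + 81/2) = 1/(169/2) = 2/169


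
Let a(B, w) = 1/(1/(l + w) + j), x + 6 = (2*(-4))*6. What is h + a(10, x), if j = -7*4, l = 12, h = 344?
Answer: 404846/1177 ≈ 343.96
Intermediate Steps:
j = -28
x = -54 (x = -6 + (2*(-4))*6 = -6 - 8*6 = -6 - 48 = -54)
a(B, w) = 1/(-28 + 1/(12 + w)) (a(B, w) = 1/(1/(12 + w) - 28) = 1/(-28 + 1/(12 + w)))
h + a(10, x) = 344 + (-12 - 1*(-54))/(335 + 28*(-54)) = 344 + (-12 + 54)/(335 - 1512) = 344 + 42/(-1177) = 344 - 1/1177*42 = 344 - 42/1177 = 404846/1177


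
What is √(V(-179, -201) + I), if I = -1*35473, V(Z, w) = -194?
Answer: 3*I*√3963 ≈ 188.86*I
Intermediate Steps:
I = -35473
√(V(-179, -201) + I) = √(-194 - 35473) = √(-35667) = 3*I*√3963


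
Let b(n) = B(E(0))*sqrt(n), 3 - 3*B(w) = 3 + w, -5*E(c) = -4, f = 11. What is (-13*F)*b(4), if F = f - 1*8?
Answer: 104/5 ≈ 20.800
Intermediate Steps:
E(c) = 4/5 (E(c) = -1/5*(-4) = 4/5)
B(w) = -w/3 (B(w) = 1 - (3 + w)/3 = 1 + (-1 - w/3) = -w/3)
F = 3 (F = 11 - 1*8 = 11 - 8 = 3)
b(n) = -4*sqrt(n)/15 (b(n) = (-1/3*4/5)*sqrt(n) = -4*sqrt(n)/15)
(-13*F)*b(4) = (-13*3)*(-4*sqrt(4)/15) = -(-52)*2/5 = -39*(-8/15) = 104/5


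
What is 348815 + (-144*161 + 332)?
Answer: 325963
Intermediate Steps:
348815 + (-144*161 + 332) = 348815 + (-23184 + 332) = 348815 - 22852 = 325963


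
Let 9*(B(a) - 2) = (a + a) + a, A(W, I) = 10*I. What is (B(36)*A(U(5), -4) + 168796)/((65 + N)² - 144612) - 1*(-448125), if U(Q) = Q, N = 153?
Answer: 10876847941/24272 ≈ 4.4812e+5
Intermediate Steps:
B(a) = 2 + a/3 (B(a) = 2 + ((a + a) + a)/9 = 2 + (2*a + a)/9 = 2 + (3*a)/9 = 2 + a/3)
(B(36)*A(U(5), -4) + 168796)/((65 + N)² - 144612) - 1*(-448125) = ((2 + (⅓)*36)*(10*(-4)) + 168796)/((65 + 153)² - 144612) - 1*(-448125) = ((2 + 12)*(-40) + 168796)/(218² - 144612) + 448125 = (14*(-40) + 168796)/(47524 - 144612) + 448125 = (-560 + 168796)/(-97088) + 448125 = 168236*(-1/97088) + 448125 = -42059/24272 + 448125 = 10876847941/24272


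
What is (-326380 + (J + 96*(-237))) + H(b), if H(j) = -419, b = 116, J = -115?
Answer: -349666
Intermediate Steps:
(-326380 + (J + 96*(-237))) + H(b) = (-326380 + (-115 + 96*(-237))) - 419 = (-326380 + (-115 - 22752)) - 419 = (-326380 - 22867) - 419 = -349247 - 419 = -349666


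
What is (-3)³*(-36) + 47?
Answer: 1019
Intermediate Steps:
(-3)³*(-36) + 47 = -27*(-36) + 47 = 972 + 47 = 1019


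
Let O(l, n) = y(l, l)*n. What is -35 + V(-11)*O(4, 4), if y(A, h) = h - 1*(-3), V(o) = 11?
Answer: 273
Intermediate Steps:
y(A, h) = 3 + h (y(A, h) = h + 3 = 3 + h)
O(l, n) = n*(3 + l) (O(l, n) = (3 + l)*n = n*(3 + l))
-35 + V(-11)*O(4, 4) = -35 + 11*(4*(3 + 4)) = -35 + 11*(4*7) = -35 + 11*28 = -35 + 308 = 273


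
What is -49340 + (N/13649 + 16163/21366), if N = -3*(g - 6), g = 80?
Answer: -14388538642025/291624534 ≈ -49339.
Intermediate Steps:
N = -222 (N = -3*(80 - 6) = -3*74 = -222)
-49340 + (N/13649 + 16163/21366) = -49340 + (-222/13649 + 16163/21366) = -49340 + 215865535/291624534 = -14388538642025/291624534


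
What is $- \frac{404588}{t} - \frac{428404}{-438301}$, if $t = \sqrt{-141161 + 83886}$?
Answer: $\frac{428404}{438301} + \frac{404588 i \sqrt{2291}}{11455} \approx 0.97742 + 1690.6 i$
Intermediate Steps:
$t = 5 i \sqrt{2291}$ ($t = \sqrt{-57275} = 5 i \sqrt{2291} \approx 239.32 i$)
$- \frac{404588}{t} - \frac{428404}{-438301} = - \frac{404588}{5 i \sqrt{2291}} - \frac{428404}{-438301} = - 404588 \left(- \frac{i \sqrt{2291}}{11455}\right) - - \frac{428404}{438301} = \frac{404588 i \sqrt{2291}}{11455} + \frac{428404}{438301} = \frac{428404}{438301} + \frac{404588 i \sqrt{2291}}{11455}$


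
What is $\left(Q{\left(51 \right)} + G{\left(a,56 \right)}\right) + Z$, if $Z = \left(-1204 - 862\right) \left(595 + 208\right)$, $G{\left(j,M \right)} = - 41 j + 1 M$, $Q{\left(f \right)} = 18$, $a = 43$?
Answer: $-1660687$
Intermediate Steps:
$G{\left(j,M \right)} = M - 41 j$ ($G{\left(j,M \right)} = - 41 j + M = M - 41 j$)
$Z = -1658998$ ($Z = \left(-1204 - 862\right) 803 = \left(-2066\right) 803 = -1658998$)
$\left(Q{\left(51 \right)} + G{\left(a,56 \right)}\right) + Z = \left(18 + \left(56 - 1763\right)\right) - 1658998 = \left(18 - 1707\right) - 1658998 = -1689 - 1658998 = -1660687$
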